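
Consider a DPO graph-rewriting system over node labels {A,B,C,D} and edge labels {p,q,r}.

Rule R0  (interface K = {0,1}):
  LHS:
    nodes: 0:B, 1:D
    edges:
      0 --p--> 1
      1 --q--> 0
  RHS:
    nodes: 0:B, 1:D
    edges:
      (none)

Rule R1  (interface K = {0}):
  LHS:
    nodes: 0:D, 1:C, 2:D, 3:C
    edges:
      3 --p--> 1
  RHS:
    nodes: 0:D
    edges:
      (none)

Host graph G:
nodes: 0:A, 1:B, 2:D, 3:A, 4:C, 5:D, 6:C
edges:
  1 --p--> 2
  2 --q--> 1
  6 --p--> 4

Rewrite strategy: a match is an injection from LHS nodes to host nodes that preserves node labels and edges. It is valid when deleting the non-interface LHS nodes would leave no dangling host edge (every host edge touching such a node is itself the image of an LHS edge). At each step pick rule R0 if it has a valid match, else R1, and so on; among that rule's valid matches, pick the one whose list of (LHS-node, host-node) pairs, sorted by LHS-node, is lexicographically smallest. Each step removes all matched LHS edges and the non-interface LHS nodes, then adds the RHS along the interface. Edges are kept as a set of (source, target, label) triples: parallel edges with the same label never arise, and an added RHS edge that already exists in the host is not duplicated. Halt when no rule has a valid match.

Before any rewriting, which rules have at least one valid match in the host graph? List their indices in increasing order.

Answer: [R0,R1]

Derivation:
R0: 1 valid match — {0↦1, 1↦2}
R1: 1 valid match — {0↦2, 1↦4, 2↦5, 3↦6}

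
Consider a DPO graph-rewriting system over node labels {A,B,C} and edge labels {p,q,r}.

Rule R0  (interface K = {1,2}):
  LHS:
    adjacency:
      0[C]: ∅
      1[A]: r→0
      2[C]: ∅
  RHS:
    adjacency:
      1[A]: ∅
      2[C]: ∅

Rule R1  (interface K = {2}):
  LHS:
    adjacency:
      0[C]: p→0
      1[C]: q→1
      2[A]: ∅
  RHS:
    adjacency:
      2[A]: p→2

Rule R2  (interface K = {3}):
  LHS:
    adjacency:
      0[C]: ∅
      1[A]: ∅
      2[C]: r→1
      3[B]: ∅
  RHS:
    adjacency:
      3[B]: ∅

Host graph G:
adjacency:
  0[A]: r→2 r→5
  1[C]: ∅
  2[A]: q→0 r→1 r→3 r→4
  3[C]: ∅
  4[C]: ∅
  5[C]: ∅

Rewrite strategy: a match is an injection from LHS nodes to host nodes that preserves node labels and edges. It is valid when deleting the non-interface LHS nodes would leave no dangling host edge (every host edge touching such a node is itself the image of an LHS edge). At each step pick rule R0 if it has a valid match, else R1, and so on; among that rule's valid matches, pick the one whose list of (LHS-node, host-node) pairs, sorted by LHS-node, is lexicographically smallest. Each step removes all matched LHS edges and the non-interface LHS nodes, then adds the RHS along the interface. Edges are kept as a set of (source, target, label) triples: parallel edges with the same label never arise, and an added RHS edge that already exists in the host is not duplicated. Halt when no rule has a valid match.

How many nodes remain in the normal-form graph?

Answer: 3

Rewrite trace:
start.  V:6 E:6  edges: 0-r->2 0-r->5 2-q->0 2-r->1 2-r->3 2-r->4
1. fire R0 via {0↦1, 1↦2, 2↦3}  →  V:5 E:5  edges: 0-r->2 0-r->5 2-q->0 2-r->3 2-r->4
2. fire R0 via {0↦3, 1↦2, 2↦4}  →  V:4 E:4  edges: 0-r->2 0-r->5 2-q->0 2-r->4
3. fire R0 via {0↦4, 1↦2, 2↦5}  →  V:3 E:3  edges: 0-r->2 0-r->5 2-q->0
normal form: no rule applies after step 3
NF nodes: {0:A, 2:A, 5:C}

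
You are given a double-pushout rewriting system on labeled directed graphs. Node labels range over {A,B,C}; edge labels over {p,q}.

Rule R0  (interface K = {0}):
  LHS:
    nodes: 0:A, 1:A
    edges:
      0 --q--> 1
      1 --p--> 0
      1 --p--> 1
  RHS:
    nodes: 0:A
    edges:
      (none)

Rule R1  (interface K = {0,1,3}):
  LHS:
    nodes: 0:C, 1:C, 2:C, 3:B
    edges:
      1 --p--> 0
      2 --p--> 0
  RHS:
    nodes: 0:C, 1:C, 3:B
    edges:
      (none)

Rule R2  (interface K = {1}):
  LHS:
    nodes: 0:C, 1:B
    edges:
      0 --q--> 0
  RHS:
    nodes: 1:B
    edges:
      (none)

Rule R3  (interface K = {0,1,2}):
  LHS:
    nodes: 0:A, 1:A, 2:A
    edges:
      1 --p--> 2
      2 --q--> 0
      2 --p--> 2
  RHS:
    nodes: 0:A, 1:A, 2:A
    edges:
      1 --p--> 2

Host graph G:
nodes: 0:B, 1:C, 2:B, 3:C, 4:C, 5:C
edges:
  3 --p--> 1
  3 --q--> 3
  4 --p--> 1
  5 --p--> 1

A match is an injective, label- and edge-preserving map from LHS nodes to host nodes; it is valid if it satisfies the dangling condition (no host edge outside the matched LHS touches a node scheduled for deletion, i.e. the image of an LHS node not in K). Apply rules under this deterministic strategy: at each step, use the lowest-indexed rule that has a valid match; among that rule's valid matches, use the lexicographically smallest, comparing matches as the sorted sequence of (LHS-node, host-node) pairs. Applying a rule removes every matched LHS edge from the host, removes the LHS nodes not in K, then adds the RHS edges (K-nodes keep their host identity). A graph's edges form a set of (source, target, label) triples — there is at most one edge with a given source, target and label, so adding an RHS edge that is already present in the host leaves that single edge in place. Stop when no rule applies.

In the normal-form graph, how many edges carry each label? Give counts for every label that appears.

Answer: p:1

Derivation:
[0] host  ⇒  6 nodes, 4 edges  {3-p->1 3-q->3 4-p->1 5-p->1}
[1] R1 @ {0↦1, 1↦3, 2↦4, 3↦0}  ⇒  5 nodes, 2 edges  {3-q->3 5-p->1}
[2] R2 @ {0↦3, 1↦0}  ⇒  4 nodes, 1 edges  {5-p->1}
final graph: no rule applies after step 2
NF edges: [(5, 1, 'p')]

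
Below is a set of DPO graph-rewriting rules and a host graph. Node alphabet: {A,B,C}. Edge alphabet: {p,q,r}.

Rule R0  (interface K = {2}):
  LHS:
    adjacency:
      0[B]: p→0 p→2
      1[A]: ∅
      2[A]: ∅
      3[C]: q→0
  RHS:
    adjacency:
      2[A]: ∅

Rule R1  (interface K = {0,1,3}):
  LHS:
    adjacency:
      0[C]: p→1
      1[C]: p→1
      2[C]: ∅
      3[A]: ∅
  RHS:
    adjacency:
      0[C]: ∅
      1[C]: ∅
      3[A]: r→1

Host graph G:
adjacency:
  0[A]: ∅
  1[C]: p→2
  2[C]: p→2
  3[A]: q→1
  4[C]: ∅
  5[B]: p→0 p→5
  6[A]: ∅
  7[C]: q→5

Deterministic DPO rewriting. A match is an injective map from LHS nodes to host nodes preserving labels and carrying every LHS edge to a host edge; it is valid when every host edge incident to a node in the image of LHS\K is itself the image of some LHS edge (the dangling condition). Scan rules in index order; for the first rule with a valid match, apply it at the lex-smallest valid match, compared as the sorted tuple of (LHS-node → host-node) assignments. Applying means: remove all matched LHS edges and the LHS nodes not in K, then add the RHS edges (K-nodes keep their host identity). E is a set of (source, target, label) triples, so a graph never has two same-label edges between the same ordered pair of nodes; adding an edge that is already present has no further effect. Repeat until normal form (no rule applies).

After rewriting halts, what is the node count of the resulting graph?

Answer: 4

Rewrite trace:
initial: |V|=8 |E|=6  E = 1-p->2 2-p->2 3-q->1 5-p->0 5-p->5 7-q->5
step 1: apply R0 at {0↦5, 1↦6, 2↦0, 3↦7}  → |V|=5 |E|=3  E = 1-p->2 2-p->2 3-q->1
step 2: apply R1 at {0↦1, 1↦2, 2↦4, 3↦0}  → |V|=4 |E|=2  E = 0-r->2 3-q->1
final graph: no rule applies after step 2
NF nodes: {0:A, 1:C, 2:C, 3:A}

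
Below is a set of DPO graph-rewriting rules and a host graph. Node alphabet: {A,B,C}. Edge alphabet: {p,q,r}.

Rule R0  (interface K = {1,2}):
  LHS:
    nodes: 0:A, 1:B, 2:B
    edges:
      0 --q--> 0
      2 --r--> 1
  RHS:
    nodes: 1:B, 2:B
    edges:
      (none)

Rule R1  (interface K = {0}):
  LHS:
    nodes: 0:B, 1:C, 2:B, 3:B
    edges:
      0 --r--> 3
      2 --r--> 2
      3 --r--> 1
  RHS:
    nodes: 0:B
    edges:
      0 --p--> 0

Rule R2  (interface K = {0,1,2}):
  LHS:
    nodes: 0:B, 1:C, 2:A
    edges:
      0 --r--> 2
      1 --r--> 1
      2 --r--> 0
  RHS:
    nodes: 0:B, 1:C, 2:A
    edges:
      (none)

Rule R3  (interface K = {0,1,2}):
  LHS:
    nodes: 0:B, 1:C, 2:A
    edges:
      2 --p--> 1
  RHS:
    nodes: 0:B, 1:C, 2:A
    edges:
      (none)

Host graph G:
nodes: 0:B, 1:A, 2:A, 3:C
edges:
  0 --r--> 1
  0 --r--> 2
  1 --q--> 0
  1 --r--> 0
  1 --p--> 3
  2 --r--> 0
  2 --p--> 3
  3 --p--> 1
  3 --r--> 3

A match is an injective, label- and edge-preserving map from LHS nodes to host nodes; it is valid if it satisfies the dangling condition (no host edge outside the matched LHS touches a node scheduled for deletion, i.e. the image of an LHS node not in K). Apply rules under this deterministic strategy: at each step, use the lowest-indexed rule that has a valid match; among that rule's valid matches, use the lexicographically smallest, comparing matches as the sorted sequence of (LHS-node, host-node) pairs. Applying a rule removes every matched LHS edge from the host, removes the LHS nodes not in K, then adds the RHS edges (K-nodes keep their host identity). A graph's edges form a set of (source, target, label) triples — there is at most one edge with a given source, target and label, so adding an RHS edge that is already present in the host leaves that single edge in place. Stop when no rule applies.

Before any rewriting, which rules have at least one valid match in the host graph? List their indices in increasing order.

R0: no valid match — LHS pattern not found
R1: no valid match — LHS pattern not found
R2: 2 valid matches — {0↦0, 1↦3, 2↦1}, {0↦0, 1↦3, 2↦2}
R3: 2 valid matches — {0↦0, 1↦3, 2↦1}, {0↦0, 1↦3, 2↦2}

Answer: [R2,R3]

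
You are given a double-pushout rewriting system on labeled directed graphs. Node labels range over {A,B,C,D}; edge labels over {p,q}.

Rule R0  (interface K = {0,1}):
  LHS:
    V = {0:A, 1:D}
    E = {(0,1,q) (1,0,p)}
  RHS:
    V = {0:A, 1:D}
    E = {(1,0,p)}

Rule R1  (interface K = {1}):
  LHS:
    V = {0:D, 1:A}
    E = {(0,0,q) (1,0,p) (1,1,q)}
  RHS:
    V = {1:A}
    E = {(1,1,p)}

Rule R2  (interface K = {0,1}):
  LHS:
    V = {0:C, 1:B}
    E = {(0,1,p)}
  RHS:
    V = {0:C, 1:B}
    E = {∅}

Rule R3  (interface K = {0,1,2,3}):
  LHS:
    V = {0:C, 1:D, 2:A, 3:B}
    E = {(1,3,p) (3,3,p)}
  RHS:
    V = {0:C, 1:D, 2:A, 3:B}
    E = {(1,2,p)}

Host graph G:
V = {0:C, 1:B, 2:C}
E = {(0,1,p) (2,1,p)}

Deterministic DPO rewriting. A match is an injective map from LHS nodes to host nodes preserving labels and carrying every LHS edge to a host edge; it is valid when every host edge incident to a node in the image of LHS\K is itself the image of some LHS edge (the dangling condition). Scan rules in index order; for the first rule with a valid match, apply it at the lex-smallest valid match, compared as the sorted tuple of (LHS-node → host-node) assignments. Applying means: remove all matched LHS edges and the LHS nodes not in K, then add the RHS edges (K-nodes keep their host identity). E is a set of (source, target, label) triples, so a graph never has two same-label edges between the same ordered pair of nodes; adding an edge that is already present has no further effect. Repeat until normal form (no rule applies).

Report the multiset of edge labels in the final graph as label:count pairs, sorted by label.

Answer: (no edges)

Derivation:
start.  V:3 E:2  edges: 0-p->1 2-p->1
1. fire R2 via {0↦0, 1↦1}  →  V:3 E:1  edges: 2-p->1
2. fire R2 via {0↦2, 1↦1}  →  V:3 E:0  edges: ∅
final graph: no rule applies after step 2
NF edges: []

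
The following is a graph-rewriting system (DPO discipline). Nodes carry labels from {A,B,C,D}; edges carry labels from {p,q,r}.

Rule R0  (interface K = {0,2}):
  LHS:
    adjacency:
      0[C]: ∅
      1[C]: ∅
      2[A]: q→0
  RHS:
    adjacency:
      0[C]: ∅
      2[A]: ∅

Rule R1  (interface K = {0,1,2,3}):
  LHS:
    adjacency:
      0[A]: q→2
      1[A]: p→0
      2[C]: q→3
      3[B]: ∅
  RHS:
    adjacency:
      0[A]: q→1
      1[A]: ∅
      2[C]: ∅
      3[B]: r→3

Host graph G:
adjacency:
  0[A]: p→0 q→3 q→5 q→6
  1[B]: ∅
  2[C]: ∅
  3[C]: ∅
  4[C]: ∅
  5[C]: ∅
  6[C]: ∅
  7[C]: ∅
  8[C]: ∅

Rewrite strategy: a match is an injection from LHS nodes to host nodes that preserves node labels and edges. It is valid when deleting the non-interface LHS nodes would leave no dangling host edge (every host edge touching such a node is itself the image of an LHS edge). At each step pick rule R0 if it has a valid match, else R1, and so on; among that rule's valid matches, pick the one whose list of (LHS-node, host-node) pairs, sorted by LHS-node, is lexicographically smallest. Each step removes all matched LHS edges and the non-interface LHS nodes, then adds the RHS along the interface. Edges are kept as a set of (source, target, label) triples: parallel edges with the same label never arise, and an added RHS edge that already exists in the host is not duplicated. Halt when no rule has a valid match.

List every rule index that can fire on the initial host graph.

Answer: [R0]

Derivation:
R0: 12 valid matches — {0↦3, 1↦2, 2↦0}, {0↦3, 1↦4, 2↦0}, {0↦3, 1↦7, 2↦0} (+9 more)
R1: no valid match — LHS pattern not found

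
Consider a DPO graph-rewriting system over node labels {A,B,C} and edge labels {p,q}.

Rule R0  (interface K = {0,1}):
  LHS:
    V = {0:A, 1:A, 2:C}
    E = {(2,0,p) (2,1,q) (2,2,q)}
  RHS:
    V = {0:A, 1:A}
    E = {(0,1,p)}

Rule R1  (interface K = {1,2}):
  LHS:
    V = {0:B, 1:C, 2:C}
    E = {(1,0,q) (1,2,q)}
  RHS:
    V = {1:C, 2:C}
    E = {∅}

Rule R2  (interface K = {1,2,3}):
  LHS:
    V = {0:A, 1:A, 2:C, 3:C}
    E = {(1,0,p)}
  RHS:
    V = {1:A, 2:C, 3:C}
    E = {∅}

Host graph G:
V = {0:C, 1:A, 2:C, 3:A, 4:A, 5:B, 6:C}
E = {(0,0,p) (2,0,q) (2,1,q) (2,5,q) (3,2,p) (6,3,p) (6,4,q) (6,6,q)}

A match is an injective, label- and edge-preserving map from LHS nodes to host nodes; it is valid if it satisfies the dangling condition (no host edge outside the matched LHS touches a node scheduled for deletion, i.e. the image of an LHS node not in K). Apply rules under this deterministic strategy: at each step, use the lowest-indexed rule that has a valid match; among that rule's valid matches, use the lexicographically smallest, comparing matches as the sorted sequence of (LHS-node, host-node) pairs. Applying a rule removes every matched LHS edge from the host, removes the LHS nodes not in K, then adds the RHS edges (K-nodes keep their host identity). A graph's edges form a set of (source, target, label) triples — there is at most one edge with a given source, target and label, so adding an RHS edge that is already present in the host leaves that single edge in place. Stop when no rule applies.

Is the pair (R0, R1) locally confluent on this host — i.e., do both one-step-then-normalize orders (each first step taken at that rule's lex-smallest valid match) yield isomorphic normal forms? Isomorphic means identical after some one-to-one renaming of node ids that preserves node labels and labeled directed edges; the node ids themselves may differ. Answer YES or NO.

Answer: YES

Steps:
branch R0-first: apply at {0↦3, 1↦4, 2↦6} → |E|=6, then 2 more step(s) → NF |V|=4 |E|=3 V={0:C, 1:A, 2:C, 3:A} E=0-p->0 2-q->1 3-p->2
branch R1-first: apply at {0↦5, 1↦2, 2↦0} → |E|=6, then 2 more step(s) → NF |V|=4 |E|=3 V={0:C, 1:A, 2:C, 3:A} E=0-p->0 2-q->1 3-p->2
graphs isomorphic (equal up to label-preserving node renaming)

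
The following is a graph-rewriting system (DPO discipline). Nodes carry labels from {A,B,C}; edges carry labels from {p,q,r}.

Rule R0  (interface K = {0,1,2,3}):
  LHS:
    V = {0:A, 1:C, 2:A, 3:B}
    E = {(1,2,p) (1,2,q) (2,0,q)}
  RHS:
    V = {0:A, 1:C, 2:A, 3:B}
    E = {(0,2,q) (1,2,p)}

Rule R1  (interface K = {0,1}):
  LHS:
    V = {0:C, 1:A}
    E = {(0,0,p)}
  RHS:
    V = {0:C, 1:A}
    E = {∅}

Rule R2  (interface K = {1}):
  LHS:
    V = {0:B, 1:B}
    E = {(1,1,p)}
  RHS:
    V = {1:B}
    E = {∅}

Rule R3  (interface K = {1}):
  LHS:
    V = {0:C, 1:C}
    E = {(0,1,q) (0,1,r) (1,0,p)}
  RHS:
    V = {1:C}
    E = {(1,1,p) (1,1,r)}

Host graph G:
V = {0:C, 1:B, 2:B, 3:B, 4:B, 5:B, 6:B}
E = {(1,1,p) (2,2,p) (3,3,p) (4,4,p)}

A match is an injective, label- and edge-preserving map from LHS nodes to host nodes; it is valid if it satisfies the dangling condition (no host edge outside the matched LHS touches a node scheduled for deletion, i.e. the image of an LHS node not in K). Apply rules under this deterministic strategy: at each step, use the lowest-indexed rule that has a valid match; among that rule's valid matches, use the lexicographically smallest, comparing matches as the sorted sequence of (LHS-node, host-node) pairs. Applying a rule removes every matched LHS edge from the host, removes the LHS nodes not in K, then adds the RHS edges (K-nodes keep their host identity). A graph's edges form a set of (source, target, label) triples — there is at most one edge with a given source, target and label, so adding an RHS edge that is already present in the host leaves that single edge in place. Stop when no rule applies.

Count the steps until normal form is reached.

Answer: 4

Rewrite trace:
[0] host  ⇒  7 nodes, 4 edges  {1-p->1 2-p->2 3-p->3 4-p->4}
[1] R2 @ {0↦5, 1↦1}  ⇒  6 nodes, 3 edges  {2-p->2 3-p->3 4-p->4}
[2] R2 @ {0↦1, 1↦2}  ⇒  5 nodes, 2 edges  {3-p->3 4-p->4}
[3] R2 @ {0↦2, 1↦3}  ⇒  4 nodes, 1 edges  {4-p->4}
[4] R2 @ {0↦3, 1↦4}  ⇒  3 nodes, 0 edges  {∅}
final graph: no rule applies after step 4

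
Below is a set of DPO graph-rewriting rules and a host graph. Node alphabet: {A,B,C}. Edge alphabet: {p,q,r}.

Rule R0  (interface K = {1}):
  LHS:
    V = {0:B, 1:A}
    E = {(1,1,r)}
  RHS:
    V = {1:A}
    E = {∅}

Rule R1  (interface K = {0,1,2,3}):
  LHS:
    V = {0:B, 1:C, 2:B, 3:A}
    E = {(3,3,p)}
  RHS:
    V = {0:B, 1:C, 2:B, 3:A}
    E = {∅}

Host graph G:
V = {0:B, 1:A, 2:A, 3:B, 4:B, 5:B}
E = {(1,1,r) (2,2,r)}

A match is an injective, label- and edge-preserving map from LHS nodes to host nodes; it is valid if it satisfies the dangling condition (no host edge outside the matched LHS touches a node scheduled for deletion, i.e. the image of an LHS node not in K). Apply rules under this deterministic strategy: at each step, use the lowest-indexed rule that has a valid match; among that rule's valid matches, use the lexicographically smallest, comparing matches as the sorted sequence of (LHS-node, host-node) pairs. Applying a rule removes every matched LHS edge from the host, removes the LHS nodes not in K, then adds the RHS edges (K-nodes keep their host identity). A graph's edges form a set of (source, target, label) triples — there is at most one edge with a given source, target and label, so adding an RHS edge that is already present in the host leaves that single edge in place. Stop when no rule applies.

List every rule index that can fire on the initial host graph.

R0: 8 valid matches — {0↦0, 1↦1}, {0↦0, 1↦2}, {0↦3, 1↦1} (+5 more)
R1: no valid match — LHS pattern not found

Answer: [R0]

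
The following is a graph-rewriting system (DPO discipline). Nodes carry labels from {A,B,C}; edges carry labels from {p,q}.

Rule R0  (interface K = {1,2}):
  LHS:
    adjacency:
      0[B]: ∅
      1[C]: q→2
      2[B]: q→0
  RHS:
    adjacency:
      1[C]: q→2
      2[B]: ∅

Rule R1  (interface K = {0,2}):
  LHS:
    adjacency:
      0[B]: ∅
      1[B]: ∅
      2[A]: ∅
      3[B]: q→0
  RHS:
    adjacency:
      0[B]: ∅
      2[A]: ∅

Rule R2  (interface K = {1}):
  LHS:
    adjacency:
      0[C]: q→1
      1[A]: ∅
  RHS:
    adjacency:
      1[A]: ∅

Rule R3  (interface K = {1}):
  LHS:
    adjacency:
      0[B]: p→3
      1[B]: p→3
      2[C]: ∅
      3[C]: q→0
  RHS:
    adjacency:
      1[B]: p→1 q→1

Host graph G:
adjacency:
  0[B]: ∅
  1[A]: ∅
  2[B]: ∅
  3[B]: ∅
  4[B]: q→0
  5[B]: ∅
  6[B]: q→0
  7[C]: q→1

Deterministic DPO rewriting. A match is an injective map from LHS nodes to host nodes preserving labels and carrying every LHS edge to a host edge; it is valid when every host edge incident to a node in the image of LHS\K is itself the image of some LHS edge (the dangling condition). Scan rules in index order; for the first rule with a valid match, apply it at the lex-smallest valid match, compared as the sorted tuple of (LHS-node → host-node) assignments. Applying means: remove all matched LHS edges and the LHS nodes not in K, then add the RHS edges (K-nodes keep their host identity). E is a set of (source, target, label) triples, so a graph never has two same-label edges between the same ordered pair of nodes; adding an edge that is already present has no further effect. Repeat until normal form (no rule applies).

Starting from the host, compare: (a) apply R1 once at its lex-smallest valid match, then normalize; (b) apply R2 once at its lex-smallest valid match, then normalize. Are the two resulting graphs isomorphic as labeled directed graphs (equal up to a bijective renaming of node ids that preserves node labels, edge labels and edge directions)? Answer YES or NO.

branch R1-first: apply at {0↦0, 1↦2, 2↦1, 3↦4} → |E|=2, then 2 more step(s) → NF |V|=3 |E|=0 V={0:B, 1:A, 5:B} E=∅
branch R2-first: apply at {0↦7, 1↦1} → |E|=2, then 2 more step(s) → NF |V|=3 |E|=0 V={0:B, 1:A, 5:B} E=∅
graphs isomorphic (equal up to label-preserving node renaming)

Answer: YES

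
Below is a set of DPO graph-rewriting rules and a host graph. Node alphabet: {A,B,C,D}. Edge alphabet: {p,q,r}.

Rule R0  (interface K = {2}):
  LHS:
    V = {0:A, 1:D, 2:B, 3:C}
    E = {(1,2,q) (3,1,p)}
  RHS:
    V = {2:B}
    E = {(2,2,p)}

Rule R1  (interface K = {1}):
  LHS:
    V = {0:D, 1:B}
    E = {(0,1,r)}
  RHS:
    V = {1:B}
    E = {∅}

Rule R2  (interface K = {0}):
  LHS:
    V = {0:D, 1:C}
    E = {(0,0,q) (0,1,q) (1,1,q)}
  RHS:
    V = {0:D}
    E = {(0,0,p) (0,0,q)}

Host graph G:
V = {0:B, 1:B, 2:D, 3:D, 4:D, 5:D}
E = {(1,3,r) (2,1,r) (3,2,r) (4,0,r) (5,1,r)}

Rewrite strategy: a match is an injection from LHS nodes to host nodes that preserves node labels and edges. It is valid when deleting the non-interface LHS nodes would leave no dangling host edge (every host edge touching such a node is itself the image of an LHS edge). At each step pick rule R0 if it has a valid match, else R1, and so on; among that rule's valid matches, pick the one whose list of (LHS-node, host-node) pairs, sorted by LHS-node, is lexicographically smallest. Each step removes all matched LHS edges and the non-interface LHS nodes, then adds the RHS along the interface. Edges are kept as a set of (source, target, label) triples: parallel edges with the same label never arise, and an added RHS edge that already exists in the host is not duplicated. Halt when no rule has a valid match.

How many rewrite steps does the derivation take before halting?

start.  V:6 E:5  edges: 1-r->3 2-r->1 3-r->2 4-r->0 5-r->1
1. fire R1 via {0↦4, 1↦0}  →  V:5 E:4  edges: 1-r->3 2-r->1 3-r->2 5-r->1
2. fire R1 via {0↦5, 1↦1}  →  V:4 E:3  edges: 1-r->3 2-r->1 3-r->2
final graph: no rule applies after step 2

Answer: 2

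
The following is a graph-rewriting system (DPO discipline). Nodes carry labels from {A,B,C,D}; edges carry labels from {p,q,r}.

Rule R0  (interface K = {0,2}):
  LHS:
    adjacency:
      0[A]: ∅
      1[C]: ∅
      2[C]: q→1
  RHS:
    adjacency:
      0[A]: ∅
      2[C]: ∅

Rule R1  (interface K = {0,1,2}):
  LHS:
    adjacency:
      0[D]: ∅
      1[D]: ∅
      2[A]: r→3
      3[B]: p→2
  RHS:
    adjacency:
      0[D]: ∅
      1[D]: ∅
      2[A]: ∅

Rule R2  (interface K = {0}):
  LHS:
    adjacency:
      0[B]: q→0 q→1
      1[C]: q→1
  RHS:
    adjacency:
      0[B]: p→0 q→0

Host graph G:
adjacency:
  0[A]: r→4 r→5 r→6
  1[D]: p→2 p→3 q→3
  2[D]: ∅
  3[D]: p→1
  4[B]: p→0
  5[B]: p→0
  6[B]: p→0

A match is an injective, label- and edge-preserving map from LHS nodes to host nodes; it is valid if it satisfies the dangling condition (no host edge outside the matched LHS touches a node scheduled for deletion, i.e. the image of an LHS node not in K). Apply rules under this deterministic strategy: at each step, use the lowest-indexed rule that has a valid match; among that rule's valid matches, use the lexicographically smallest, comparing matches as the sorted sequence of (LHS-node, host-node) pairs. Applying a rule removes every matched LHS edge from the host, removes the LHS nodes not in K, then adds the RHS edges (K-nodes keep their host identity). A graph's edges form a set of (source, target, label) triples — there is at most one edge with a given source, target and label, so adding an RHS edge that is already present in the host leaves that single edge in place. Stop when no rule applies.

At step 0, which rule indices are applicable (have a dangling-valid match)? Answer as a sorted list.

Answer: [R1]

Rewrite trace:
R0: no valid match — LHS pattern not found
R1: 18 valid matches — {0↦1, 1↦2, 2↦0, 3↦4}, {0↦1, 1↦2, 2↦0, 3↦5}, {0↦1, 1↦2, 2↦0, 3↦6} (+15 more)
R2: no valid match — LHS pattern not found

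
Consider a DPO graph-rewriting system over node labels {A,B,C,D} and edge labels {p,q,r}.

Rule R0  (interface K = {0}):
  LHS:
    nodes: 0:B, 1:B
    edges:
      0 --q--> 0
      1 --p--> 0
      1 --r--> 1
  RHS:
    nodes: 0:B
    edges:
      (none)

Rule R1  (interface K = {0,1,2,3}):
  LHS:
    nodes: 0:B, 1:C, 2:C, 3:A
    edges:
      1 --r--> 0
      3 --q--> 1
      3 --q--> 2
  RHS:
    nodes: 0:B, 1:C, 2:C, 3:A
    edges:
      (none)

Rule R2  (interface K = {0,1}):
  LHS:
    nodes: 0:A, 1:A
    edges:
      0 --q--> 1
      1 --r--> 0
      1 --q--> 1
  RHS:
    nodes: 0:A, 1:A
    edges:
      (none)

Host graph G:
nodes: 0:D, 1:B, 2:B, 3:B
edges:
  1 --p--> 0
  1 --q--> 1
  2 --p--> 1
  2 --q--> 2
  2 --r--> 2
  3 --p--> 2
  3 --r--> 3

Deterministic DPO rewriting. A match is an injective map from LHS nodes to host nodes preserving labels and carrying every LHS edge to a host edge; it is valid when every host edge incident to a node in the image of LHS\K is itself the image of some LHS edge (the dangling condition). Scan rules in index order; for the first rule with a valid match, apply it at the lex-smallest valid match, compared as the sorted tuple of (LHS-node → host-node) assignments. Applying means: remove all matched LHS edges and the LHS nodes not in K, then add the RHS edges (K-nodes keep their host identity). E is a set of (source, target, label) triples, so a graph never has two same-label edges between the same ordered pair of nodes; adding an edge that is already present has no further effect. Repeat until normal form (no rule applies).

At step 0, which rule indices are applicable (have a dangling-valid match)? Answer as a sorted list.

Answer: [R0]

Rewrite trace:
R0: 1 valid match — {0↦2, 1↦3}
R1: no valid match — LHS pattern not found
R2: no valid match — LHS pattern not found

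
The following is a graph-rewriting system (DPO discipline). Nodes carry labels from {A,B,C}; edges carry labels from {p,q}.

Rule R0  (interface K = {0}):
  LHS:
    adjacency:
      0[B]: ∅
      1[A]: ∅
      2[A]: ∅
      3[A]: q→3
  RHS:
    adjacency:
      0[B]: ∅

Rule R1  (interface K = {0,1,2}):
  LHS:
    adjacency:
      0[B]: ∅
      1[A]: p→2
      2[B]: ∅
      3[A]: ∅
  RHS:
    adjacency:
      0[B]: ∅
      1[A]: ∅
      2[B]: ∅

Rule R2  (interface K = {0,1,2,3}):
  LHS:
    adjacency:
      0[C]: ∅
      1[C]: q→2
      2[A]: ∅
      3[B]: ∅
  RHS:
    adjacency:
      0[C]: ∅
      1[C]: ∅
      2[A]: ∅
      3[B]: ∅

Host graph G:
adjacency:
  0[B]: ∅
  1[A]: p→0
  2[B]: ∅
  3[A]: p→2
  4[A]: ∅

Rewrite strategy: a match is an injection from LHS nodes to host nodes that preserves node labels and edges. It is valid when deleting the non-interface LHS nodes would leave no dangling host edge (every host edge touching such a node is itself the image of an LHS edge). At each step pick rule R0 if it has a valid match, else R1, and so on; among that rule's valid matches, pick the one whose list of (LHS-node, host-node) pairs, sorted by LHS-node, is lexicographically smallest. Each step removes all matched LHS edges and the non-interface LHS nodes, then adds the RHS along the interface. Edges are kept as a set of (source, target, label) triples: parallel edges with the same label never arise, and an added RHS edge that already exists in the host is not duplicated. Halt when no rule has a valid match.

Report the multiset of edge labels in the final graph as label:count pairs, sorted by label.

[0] host  ⇒  5 nodes, 2 edges  {1-p->0 3-p->2}
[1] R1 @ {0↦0, 1↦3, 2↦2, 3↦4}  ⇒  4 nodes, 1 edges  {1-p->0}
[2] R1 @ {0↦2, 1↦1, 2↦0, 3↦3}  ⇒  3 nodes, 0 edges  {∅}
normal form: no rule applies after step 2
NF edges: []

Answer: (no edges)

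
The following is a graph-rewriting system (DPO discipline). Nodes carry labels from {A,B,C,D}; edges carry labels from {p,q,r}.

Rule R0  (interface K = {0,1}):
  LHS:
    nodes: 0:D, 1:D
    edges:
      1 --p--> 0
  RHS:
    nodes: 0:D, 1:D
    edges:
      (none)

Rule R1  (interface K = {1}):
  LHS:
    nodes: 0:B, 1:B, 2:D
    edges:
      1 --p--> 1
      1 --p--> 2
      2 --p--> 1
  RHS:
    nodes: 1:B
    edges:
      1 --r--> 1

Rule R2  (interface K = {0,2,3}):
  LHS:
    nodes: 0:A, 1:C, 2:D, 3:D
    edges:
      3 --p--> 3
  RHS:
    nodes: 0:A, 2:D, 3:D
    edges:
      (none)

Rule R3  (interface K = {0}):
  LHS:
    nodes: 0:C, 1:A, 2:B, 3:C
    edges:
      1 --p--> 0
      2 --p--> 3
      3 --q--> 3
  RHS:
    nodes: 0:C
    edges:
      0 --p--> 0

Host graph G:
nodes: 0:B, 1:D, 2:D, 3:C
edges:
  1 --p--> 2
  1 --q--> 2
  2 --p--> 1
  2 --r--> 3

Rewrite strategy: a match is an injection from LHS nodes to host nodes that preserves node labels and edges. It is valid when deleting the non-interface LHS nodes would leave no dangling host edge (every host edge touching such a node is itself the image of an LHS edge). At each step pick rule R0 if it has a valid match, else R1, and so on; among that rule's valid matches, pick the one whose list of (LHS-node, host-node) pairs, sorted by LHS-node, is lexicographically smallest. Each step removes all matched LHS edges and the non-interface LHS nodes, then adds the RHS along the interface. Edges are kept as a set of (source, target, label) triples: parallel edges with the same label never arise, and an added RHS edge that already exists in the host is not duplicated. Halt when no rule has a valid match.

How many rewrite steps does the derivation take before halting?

initial: |V|=4 |E|=4  E = 1-p->2 1-q->2 2-p->1 2-r->3
step 1: apply R0 at {0↦1, 1↦2}  → |V|=4 |E|=3  E = 1-p->2 1-q->2 2-r->3
step 2: apply R0 at {0↦2, 1↦1}  → |V|=4 |E|=2  E = 1-q->2 2-r->3
halt: no rule applies after step 2

Answer: 2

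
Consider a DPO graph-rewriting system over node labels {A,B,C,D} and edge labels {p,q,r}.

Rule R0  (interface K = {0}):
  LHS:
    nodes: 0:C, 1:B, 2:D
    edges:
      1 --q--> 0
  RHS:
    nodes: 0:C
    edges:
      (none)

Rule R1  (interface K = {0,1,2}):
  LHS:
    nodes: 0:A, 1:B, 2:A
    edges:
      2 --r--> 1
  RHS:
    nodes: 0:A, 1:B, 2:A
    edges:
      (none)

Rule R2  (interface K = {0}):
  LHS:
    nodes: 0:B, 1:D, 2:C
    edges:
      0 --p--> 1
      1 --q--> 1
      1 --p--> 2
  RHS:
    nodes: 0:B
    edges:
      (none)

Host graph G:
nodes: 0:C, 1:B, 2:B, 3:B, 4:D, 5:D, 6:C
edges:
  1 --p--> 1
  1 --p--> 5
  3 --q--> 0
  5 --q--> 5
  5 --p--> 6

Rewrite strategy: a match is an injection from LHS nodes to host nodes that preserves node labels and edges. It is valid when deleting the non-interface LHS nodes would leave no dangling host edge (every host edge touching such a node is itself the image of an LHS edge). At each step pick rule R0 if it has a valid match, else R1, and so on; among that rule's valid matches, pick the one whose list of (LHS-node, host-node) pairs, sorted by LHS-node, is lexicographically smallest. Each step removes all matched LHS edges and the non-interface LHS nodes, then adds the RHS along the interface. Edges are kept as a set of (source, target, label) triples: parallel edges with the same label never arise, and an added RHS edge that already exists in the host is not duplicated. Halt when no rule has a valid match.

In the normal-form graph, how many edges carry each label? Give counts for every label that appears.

Answer: p:1

Derivation:
initial: |V|=7 |E|=5  E = 1-p->1 1-p->5 3-q->0 5-q->5 5-p->6
step 1: apply R0 at {0↦0, 1↦3, 2↦4}  → |V|=5 |E|=4  E = 1-p->1 1-p->5 5-q->5 5-p->6
step 2: apply R2 at {0↦1, 1↦5, 2↦6}  → |V|=3 |E|=1  E = 1-p->1
final graph: no rule applies after step 2
NF edges: [(1, 1, 'p')]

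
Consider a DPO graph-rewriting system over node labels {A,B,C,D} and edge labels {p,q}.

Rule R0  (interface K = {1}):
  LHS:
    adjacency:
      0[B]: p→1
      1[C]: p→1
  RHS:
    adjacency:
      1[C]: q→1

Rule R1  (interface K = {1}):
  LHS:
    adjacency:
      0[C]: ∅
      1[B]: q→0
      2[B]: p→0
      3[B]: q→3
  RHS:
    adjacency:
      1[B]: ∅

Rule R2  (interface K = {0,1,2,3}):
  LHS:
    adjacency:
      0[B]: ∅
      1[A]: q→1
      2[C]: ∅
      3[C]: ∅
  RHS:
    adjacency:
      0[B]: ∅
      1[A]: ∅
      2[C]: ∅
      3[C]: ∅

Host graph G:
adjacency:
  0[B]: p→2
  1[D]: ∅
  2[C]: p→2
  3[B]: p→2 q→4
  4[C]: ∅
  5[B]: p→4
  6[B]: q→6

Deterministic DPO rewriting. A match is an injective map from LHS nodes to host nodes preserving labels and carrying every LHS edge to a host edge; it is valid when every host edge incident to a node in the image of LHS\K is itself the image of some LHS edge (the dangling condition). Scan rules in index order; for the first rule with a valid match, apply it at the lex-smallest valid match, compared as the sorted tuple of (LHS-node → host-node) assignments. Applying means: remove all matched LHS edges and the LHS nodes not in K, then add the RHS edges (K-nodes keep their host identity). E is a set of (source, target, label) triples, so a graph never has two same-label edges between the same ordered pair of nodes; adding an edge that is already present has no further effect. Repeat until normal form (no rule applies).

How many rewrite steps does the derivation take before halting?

start.  V:7 E:6  edges: 0-p->2 2-p->2 3-p->2 3-q->4 5-p->4 6-q->6
1. fire R0 via {0↦0, 1↦2}  →  V:6 E:5  edges: 2-q->2 3-p->2 3-q->4 5-p->4 6-q->6
2. fire R1 via {0↦4, 1↦3, 2↦5, 3↦6}  →  V:3 E:2  edges: 2-q->2 3-p->2
final graph: no rule applies after step 2

Answer: 2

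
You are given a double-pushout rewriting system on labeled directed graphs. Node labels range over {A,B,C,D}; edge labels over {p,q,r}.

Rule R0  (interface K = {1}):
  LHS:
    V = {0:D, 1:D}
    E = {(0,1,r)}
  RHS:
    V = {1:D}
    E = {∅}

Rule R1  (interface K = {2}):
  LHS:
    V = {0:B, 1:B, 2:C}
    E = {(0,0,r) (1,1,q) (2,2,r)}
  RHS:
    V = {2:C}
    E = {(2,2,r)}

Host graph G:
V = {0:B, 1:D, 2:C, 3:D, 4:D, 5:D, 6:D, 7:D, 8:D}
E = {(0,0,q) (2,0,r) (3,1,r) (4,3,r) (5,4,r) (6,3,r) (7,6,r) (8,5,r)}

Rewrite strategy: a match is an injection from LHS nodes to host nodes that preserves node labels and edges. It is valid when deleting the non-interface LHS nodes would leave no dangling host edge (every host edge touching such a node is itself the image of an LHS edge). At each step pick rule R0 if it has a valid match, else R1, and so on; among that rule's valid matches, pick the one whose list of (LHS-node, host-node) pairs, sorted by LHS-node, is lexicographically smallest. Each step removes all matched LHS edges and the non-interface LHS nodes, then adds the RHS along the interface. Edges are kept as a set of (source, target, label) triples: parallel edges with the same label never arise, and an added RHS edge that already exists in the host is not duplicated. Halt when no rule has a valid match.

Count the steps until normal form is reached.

Answer: 6

Derivation:
[0] host  ⇒  9 nodes, 8 edges  {0-q->0 2-r->0 3-r->1 4-r->3 5-r->4 6-r->3 7-r->6 8-r->5}
[1] R0 @ {0↦7, 1↦6}  ⇒  8 nodes, 7 edges  {0-q->0 2-r->0 3-r->1 4-r->3 5-r->4 6-r->3 8-r->5}
[2] R0 @ {0↦6, 1↦3}  ⇒  7 nodes, 6 edges  {0-q->0 2-r->0 3-r->1 4-r->3 5-r->4 8-r->5}
[3] R0 @ {0↦8, 1↦5}  ⇒  6 nodes, 5 edges  {0-q->0 2-r->0 3-r->1 4-r->3 5-r->4}
[4] R0 @ {0↦5, 1↦4}  ⇒  5 nodes, 4 edges  {0-q->0 2-r->0 3-r->1 4-r->3}
[5] R0 @ {0↦4, 1↦3}  ⇒  4 nodes, 3 edges  {0-q->0 2-r->0 3-r->1}
[6] R0 @ {0↦3, 1↦1}  ⇒  3 nodes, 2 edges  {0-q->0 2-r->0}
normal form: no rule applies after step 6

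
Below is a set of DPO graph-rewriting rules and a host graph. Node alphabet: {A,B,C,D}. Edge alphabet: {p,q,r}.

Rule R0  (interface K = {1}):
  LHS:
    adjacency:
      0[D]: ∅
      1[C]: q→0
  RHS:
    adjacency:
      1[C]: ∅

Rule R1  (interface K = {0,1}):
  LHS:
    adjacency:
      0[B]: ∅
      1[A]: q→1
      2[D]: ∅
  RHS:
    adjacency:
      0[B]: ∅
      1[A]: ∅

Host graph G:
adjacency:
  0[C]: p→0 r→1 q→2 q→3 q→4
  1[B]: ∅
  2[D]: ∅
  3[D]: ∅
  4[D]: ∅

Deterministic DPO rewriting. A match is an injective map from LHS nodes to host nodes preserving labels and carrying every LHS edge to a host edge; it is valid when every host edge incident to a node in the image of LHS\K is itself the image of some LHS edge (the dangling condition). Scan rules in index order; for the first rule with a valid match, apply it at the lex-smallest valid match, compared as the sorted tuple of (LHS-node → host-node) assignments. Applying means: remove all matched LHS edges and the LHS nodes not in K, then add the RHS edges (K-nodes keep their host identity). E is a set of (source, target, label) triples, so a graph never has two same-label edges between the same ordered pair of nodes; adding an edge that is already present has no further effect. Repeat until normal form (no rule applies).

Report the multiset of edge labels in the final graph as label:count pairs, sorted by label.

initial: |V|=5 |E|=5  E = 0-p->0 0-r->1 0-q->2 0-q->3 0-q->4
step 1: apply R0 at {0↦2, 1↦0}  → |V|=4 |E|=4  E = 0-p->0 0-r->1 0-q->3 0-q->4
step 2: apply R0 at {0↦3, 1↦0}  → |V|=3 |E|=3  E = 0-p->0 0-r->1 0-q->4
step 3: apply R0 at {0↦4, 1↦0}  → |V|=2 |E|=2  E = 0-p->0 0-r->1
halt: no rule applies after step 3
NF edges: [(0, 0, 'p'), (0, 1, 'r')]

Answer: p:1 r:1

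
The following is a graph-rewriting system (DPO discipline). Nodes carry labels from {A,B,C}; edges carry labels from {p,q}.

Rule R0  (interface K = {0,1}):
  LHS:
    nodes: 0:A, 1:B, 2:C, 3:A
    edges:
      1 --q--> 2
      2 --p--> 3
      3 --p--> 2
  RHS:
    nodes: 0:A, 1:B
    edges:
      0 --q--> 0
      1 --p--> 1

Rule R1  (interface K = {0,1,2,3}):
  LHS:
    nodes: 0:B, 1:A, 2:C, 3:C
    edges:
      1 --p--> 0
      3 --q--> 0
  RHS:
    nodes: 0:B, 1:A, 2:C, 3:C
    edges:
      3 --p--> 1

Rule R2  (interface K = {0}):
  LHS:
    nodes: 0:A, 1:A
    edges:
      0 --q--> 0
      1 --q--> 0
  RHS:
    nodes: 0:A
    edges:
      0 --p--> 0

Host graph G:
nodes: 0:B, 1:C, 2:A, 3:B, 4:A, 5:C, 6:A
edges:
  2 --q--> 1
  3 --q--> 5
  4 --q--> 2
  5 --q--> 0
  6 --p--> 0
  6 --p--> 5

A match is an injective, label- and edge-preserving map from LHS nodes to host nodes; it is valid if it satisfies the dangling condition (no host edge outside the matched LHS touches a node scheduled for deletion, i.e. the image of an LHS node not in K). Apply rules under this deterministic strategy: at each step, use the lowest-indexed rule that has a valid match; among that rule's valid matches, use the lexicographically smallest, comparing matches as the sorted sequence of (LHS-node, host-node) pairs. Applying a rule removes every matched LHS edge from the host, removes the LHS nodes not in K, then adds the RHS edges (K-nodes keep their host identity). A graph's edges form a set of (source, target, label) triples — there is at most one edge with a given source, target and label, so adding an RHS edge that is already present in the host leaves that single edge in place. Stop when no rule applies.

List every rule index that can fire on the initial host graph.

R0: no valid match — LHS pattern not found
R1: 1 valid match — {0↦0, 1↦6, 2↦1, 3↦5}
R2: no valid match — LHS pattern not found

Answer: [R1]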